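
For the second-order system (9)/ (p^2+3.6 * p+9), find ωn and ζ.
Standard form: ωn²/(p²+2ζωn·p+ωn²).
const=9=ωn² → ωn=3, p coeff=3.6=2ζωn → ζ=0.6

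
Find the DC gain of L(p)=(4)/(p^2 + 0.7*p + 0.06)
DC gain = L(0) = num(0)/den(0) = 4/0.06 = 66.67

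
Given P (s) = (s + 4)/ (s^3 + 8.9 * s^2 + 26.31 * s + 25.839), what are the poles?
Set denominator = 0: s^3 + 8.9*s^2 + 26.31*s + 25.839 = (s + 2.7)(s + 2.9)(s + 3.3) = 0 → Poles: -2.7, -2.9, -3.3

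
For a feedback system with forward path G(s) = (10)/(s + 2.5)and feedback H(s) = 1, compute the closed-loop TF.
Closed-loop T = G/(1+GH).
Numerator: G_num * H_den = 10.
Denominator: G_den * H_den + G_num * H_num = (s + 2.5) + (10) = s + 12.5.
T(s) = (10)/(s + 12.5)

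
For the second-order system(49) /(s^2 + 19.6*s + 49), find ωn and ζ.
Standard form: ωn²/(s²+2ζωn·s+ωn²).
const=49=ωn² → ωn=7, s coeff=19.6=2ζωn → ζ=1.4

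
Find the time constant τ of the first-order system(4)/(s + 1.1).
First-order system: τ = -1/pole. Pole = -1.1. τ = -1/(-1.1) = 0.9091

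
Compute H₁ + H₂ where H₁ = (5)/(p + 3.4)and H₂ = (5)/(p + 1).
Parallel: H = H₁ + H₂ = (n₁·d₂ + n₂·d₁)/(d₁·d₂).
n₁·d₂ = 5*p + 5. n₂·d₁ = 5*p + 17. Sum = 10*p + 22. d₁·d₂ = p^2 + 4.4*p + 3.4.
H(p) = (10*p + 22)/(p^2 + 4.4*p + 3.4)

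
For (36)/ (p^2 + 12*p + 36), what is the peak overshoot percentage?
Standard form: ωn²/(p²+2ζωn·p+ωn²) → ωn = 6, ζ = 1.
ζ ≥ 1, so the response is non-oscillatory: peak overshoot = 0%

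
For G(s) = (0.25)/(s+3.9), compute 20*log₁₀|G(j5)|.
Substitute s = j*5: G(j5) = 0.0242477 - 0.0310868j.
|G(j5)| = sqrt(Re² + Im²) = 0.03943.
20*log₁₀(0.03943) = -28.08 dB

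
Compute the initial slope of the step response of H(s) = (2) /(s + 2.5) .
IVT: y'(0⁺) = lim_{s→∞} s²·Y(s) = lim_{s→∞} s·H(s).
deg(num) = 0, deg(den) = 1, relative degree = 1, so s·H(s) → (leading num)/(leading den) = 2/1 = 2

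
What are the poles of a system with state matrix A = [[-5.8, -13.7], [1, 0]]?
Eigenvalues solve det(λI - A) = 0.
Characteristic polynomial: λ^2 + 5.8*λ + 13.7 = 0.
Roots: -2.9 + 2.3j, -2.9 - 2.3j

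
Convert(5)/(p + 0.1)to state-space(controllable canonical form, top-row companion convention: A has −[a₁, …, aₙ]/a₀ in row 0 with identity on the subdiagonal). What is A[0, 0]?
Reachable canonical form for den = p + 0.1: top row of A = -[a₁,a₂,...,aₙ]/a₀, ones on the subdiagonal, zeros elsewhere.
A = [[-0.1]].
A[0,0] = -0.1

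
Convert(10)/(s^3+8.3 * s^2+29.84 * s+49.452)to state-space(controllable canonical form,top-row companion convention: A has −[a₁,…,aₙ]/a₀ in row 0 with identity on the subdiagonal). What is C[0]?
Reachable canonical form: C = numerator coefficients (right-aligned, zero-padded to length n).
num = 10, C = [[0, 0, 10]].
C[0] = 0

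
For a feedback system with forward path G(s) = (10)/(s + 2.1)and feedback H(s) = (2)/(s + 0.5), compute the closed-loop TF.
Closed-loop T = G/(1+GH).
Numerator: G_num * H_den = 10*s + 5.
Denominator: G_den * H_den + G_num * H_num = (s^2 + 2.6*s + 1.05) + (20) = s^2 + 2.6*s + 21.05.
T(s) = (10*s + 5)/(s^2 + 2.6*s + 21.05)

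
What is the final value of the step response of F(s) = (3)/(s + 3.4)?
FVT: lim_{t→∞} y(t) = lim_{s→0} s*Y(s) where Y(s) = F(s)/s.
= lim_{s→0} F(s) = F(0) = num(0)/den(0) = 3/3.4 = 0.8824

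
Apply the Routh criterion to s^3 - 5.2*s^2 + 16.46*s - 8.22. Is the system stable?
Routh array:
s^3: [1, 16.46]; s^2: [-5.2, -8.22]; s^1: [14.8792]; s^0: [-8.22]
First column: [1, -5.2, 14.8792, -8.22]. Sign changes = 3.
No, unstable (3 RHP root(s))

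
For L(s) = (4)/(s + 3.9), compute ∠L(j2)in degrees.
Substitute s = j*2: L(j2) = 0.812077 - 0.41645j.
∠L(j2) = atan2(Im, Re) = atan2(-0.41645, 0.812077) = -27.15°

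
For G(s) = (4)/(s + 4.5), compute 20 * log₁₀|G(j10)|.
Substitute s = j*10: G(j10) = 0.149688 - 0.33264j.
|G(j10)| = sqrt(Re² + Im²) = 0.3648.
20*log₁₀(0.3648) = -8.76 dB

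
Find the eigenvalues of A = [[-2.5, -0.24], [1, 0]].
Eigenvalues solve det(λI - A) = 0.
Characteristic polynomial: λ^2 + 2.5*λ + 0.24 = 0.
Factor: (λ + 2.4)(λ + 0.1) = 0.
Roots: -0.1, -2.4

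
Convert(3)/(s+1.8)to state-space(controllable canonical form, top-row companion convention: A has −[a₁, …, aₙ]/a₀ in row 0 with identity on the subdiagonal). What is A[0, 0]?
Reachable canonical form for den = s + 1.8: top row of A = -[a₁,a₂,...,aₙ]/a₀, ones on the subdiagonal, zeros elsewhere.
A = [[-1.8]].
A[0,0] = -1.8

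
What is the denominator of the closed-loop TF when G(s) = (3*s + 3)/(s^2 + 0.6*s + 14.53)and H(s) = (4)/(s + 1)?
Characteristic poly = G_den * H_den + G_num * H_num = (s^3 + 1.6*s^2 + 15.13*s + 14.53) + (12*s + 12) = s^3 + 1.6*s^2 + 27.13*s + 26.53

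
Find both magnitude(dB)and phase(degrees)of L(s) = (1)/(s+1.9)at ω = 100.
Substitute s = j*100: L(j100) = 0.000189931 - 0.00999639j.
|L| = 20*log₁₀(sqrt(Re²+Im²)) = -40.00 dB.
∠L = atan2(Im, Re) = -88.91°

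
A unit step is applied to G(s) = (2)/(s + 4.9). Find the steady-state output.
FVT: lim_{t→∞} y(t) = lim_{s→0} s*Y(s) where Y(s) = G(s)/s.
= lim_{s→0} G(s) = G(0) = num(0)/den(0) = 2/4.9 = 0.4082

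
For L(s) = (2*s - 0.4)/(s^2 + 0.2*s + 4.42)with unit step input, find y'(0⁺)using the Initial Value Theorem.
IVT: y'(0⁺) = lim_{s→∞} s²·Y(s) = lim_{s→∞} s·L(s).
deg(num) = 1, deg(den) = 2, relative degree = 1, so s·L(s) → (leading num)/(leading den) = 2/1 = 2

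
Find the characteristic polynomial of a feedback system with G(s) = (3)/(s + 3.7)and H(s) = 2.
Characteristic poly = G_den * H_den + G_num * H_num = (s + 3.7) + (6) = s + 9.7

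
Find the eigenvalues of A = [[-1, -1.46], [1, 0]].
Eigenvalues solve det(λI - A) = 0.
Characteristic polynomial: λ^2 + λ + 1.46 = 0.
Roots: -0.5 + 1.1j, -0.5 - 1.1j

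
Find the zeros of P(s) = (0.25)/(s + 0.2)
Numerator is a nonzero constant (0.25) → Zeros: none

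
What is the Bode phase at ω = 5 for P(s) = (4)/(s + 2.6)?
Substitute s = j*5: P(j5) = 0.327456 - 0.629723j.
∠P(j5) = atan2(Im, Re) = atan2(-0.629723, 0.327456) = -62.53°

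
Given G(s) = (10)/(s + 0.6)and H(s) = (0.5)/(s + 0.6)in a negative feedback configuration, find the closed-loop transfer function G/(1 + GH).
Closed-loop T = G/(1+GH).
Numerator: G_num * H_den = 10*s + 6.
Denominator: G_den * H_den + G_num * H_num = (s^2 + 1.2*s + 0.36) + (5) = s^2 + 1.2*s + 5.36.
T(s) = (10*s + 6)/(s^2 + 1.2*s + 5.36)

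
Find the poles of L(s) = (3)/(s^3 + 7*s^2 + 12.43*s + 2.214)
Set denominator = 0: s^3 + 7*s^2 + 12.43*s + 2.214 = (s + 2.7)(s + 4.1)(s + 0.2) = 0 → Poles: -0.2, -2.7, -4.1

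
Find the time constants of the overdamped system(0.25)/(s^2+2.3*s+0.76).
Overdamped: real poles at -1.9, -0.4. τ = -1/pole → τ₁ = 0.5263, τ₂ = 2.5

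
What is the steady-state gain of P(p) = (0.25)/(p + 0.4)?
DC gain = P(0) = num(0)/den(0) = 0.25/0.4 = 0.625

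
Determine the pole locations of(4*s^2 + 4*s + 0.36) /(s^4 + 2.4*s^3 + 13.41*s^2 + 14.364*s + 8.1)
Set denominator = 0: s^4 + 2.4*s^3 + 13.41*s^2 + 14.364*s + 8.1 = (s^2 + 1.2*s + 0.72)(s^2 + 1.2*s + 11.25) = 0 → Poles: -0.6 + 0.6j, -0.6 + 3.3j, -0.6 - 0.6j, -0.6 - 3.3j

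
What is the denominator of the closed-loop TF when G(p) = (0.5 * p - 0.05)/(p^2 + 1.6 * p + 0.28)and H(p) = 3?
Characteristic poly = G_den * H_den + G_num * H_num = (p^2 + 1.6*p + 0.28) + (1.5*p - 0.15) = p^2 + 3.1*p + 0.13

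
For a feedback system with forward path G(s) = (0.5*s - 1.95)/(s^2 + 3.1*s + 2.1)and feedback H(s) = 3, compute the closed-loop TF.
Closed-loop T = G/(1+GH).
Numerator: G_num * H_den = 0.5*s - 1.95.
Denominator: G_den * H_den + G_num * H_num = (s^2 + 3.1*s + 2.1) + (1.5*s - 5.85) = s^2 + 4.6*s - 3.75.
T(s) = (0.5*s - 1.95)/(s^2 + 4.6*s - 3.75)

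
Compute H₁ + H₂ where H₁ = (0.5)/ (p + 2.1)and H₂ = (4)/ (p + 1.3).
Parallel: H = H₁ + H₂ = (n₁·d₂ + n₂·d₁)/(d₁·d₂).
n₁·d₂ = 0.5*p + 0.65. n₂·d₁ = 4*p + 8.4. Sum = 4.5*p + 9.05. d₁·d₂ = p^2 + 3.4*p + 2.73.
H(p) = (4.5*p + 9.05)/(p^2 + 3.4*p + 2.73)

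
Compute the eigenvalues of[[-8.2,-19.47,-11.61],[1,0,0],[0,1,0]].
Eigenvalues solve det(λI - A) = 0.
Characteristic polynomial: λ^3 + 8.2*λ^2 + 19.47*λ + 11.61 = 0.
Factor: (λ + 0.9)(λ + 3)(λ + 4.3) = 0.
Roots: -0.9, -3, -4.3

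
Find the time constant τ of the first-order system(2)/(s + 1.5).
First-order system: τ = -1/pole. Pole = -1.5. τ = -1/(-1.5) = 0.6667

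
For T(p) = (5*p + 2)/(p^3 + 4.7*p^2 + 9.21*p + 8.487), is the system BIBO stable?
Denominator: p^3 + 4.7*p^2 + 9.21*p + 8.487 = (p + 2.3)(p^2 + 2.4*p + 3.69). Poles: -1.2 + 1.5j, -1.2 - 1.5j, -2.3. All Re(p)<0: Yes (stable)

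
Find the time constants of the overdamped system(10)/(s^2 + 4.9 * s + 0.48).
Overdamped: real poles at -4.8, -0.1. τ = -1/pole → τ₁ = 0.2083, τ₂ = 10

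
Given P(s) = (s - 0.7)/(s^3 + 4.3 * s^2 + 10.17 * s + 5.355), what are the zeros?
Set numerator = 0: s - 0.7 = 0 → Zeros: 0.7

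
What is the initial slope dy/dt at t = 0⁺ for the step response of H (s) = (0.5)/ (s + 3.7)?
IVT: y'(0⁺) = lim_{s→∞} s²·Y(s) = lim_{s→∞} s·H(s).
deg(num) = 0, deg(den) = 1, relative degree = 1, so s·H(s) → (leading num)/(leading den) = 0.5/1 = 0.5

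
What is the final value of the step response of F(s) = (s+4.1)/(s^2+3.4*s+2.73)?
FVT: lim_{t→∞} y(t) = lim_{s→0} s*Y(s) where Y(s) = F(s)/s.
= lim_{s→0} F(s) = F(0) = num(0)/den(0) = 4.1/2.73 = 1.502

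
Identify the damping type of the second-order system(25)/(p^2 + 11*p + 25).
Standard form: ωn²/(p²+2ζωn·p+ωn²) gives ωn=5, ζ=1.1.
Overdamped (ζ = 1.1 > 1)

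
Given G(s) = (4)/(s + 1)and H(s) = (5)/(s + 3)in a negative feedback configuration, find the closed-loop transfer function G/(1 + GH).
Closed-loop T = G/(1+GH).
Numerator: G_num * H_den = 4*s + 12.
Denominator: G_den * H_den + G_num * H_num = (s^2 + 4*s + 3) + (20) = s^2 + 4*s + 23.
T(s) = (4*s + 12)/(s^2 + 4*s + 23)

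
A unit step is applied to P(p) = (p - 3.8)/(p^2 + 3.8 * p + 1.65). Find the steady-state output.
FVT: lim_{t→∞} y(t) = lim_{p→0} p*Y(p) where Y(p) = P(p)/p.
= lim_{p→0} P(p) = P(0) = num(0)/den(0) = -3.8/1.65 = -2.303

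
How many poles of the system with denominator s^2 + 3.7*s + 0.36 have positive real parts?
s^2 + 3.7*s + 0.36 = (s + 0.1)(s + 3.6). Poles: -0.1, -3.6. RHP poles (Re>0): 0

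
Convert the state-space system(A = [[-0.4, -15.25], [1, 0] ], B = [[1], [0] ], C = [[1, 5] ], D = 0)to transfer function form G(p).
G(p) = C(pI - A)⁻¹B + D.
Characteristic polynomial det(pI - A) = p^2 + 0.4*p + 15.25.
Numerator from C·adj(pI-A)·B + D·det(pI-A) = p + 5.
G(p) = (p + 5)/(p^2 + 0.4*p + 15.25)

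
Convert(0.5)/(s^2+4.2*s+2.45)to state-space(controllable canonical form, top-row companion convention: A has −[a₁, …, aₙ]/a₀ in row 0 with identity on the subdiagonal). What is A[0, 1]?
Reachable canonical form for den = s^2 + 4.2*s + 2.45: top row of A = -[a₁,a₂,...,aₙ]/a₀, ones on the subdiagonal, zeros elsewhere.
A = [[-4.2, -2.45], [1, 0]].
A[0,1] = -2.45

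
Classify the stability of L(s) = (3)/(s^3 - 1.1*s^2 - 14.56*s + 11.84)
Denominator: s^3 - 1.1*s^2 - 14.56*s + 11.84 = (s - 4)(s + 3.7)(s - 0.8). Poles: -3.7, 0.8, 4. Unstable (2 pole(s) in RHP)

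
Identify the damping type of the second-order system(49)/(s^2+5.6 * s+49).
Standard form: ωn²/(s²+2ζωn·s+ωn²) gives ωn=7, ζ=0.4.
Underdamped (ζ = 0.4 < 1)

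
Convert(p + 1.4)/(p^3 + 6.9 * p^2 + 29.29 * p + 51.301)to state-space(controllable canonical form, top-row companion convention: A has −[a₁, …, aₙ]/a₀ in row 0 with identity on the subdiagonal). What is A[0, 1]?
Reachable canonical form for den = p^3 + 6.9*p^2 + 29.29*p + 51.301: top row of A = -[a₁,a₂,...,aₙ]/a₀, ones on the subdiagonal, zeros elsewhere.
A = [[-6.9, -29.29, -51.301], [1, 0, 0], [0, 1, 0]].
A[0,1] = -29.29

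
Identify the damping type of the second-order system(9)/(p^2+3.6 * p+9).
Standard form: ωn²/(p²+2ζωn·p+ωn²) gives ωn=3, ζ=0.6.
Underdamped (ζ = 0.6 < 1)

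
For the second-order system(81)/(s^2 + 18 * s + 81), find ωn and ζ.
Standard form: ωn²/(s²+2ζωn·s+ωn²).
const=81=ωn² → ωn=9, s coeff=18=2ζωn → ζ=1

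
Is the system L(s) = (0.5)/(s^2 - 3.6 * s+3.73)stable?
Denominator: s^2 - 3.6*s + 3.73. Poles: 1.8 + 0.7j, 1.8 - 0.7j. All Re(p)<0: No (unstable)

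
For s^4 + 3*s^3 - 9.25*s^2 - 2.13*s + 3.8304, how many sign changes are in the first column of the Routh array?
Routh array:
s^4: [1, -9.25, 3.8304]; s^3: [3, -2.13]; s^2: [-8.54, 3.8304]; s^1: [-0.784426]; s^0: [3.8304]
First column: [1, 3, -8.54, -0.784426, 3.8304]. Sign changes = 2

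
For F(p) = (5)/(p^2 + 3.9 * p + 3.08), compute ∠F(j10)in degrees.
Substitute p = j*10: F(j10) = -0.0443997 - 0.0178662j.
∠F(j10) = atan2(Im, Re) = atan2(-0.0178662, -0.0443997) = -158.08°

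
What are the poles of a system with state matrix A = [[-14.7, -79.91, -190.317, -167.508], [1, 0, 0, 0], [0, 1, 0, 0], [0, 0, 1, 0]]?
Eigenvalues solve det(λI - A) = 0.
Characteristic polynomial: λ^4 + 14.7*λ^3 + 79.91*λ^2 + 190.317*λ + 167.508 = 0.
Factor: (λ + 4)(λ + 3.3)(λ + 2.7)(λ + 4.7) = 0.
Roots: -2.7, -3.3, -4, -4.7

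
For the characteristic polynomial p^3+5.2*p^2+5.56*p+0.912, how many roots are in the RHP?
p^3 + 5.2*p^2 + 5.56*p + 0.912 = (p + 3.8)(p + 0.2)(p + 1.2). Poles: -0.2, -1.2, -3.8. RHP poles (Re>0): 0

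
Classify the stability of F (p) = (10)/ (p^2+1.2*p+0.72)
Denominator: p^2 + 1.2*p + 0.72. Poles: -0.6 + 0.6j, -0.6 - 0.6j. Stable (all poles in LHP)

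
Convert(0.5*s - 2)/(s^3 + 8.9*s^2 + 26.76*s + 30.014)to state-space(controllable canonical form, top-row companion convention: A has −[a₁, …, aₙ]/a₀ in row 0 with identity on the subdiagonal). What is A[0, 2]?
Reachable canonical form for den = s^3 + 8.9*s^2 + 26.76*s + 30.014: top row of A = -[a₁,a₂,...,aₙ]/a₀, ones on the subdiagonal, zeros elsewhere.
A = [[-8.9, -26.76, -30.014], [1, 0, 0], [0, 1, 0]].
A[0,2] = -30.014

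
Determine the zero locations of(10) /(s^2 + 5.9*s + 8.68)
Numerator is a nonzero constant (10) → Zeros: none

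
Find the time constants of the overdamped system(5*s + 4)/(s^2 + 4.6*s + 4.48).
Overdamped: real poles at -1.4, -3.2. τ = -1/pole → τ₁ = 0.7143, τ₂ = 0.3125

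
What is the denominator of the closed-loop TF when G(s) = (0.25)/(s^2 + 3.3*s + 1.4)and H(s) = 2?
Characteristic poly = G_den * H_den + G_num * H_num = (s^2 + 3.3*s + 1.4) + (0.5) = s^2 + 3.3*s + 1.9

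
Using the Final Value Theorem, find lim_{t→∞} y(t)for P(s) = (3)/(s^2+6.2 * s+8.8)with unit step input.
FVT: lim_{t→∞} y(t) = lim_{s→0} s*Y(s) where Y(s) = P(s)/s.
= lim_{s→0} P(s) = P(0) = num(0)/den(0) = 3/8.8 = 0.3409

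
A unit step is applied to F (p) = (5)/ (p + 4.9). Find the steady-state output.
FVT: lim_{t→∞} y(t) = lim_{p→0} p*Y(p) where Y(p) = F(p)/p.
= lim_{p→0} F(p) = F(0) = num(0)/den(0) = 5/4.9 = 1.02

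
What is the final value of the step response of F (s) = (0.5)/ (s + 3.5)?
FVT: lim_{t→∞} y(t) = lim_{s→0} s*Y(s) where Y(s) = F(s)/s.
= lim_{s→0} F(s) = F(0) = num(0)/den(0) = 0.5/3.5 = 0.1429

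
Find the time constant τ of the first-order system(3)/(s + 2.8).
First-order system: τ = -1/pole. Pole = -2.8. τ = -1/(-2.8) = 0.3571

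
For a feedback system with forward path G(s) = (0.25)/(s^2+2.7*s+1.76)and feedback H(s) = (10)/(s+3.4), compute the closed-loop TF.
Closed-loop T = G/(1+GH).
Numerator: G_num * H_den = 0.25*s + 0.85.
Denominator: G_den * H_den + G_num * H_num = (s^3 + 6.1*s^2 + 10.94*s + 5.984) + (2.5) = s^3 + 6.1*s^2 + 10.94*s + 8.484.
T(s) = (0.25*s + 0.85)/(s^3 + 6.1*s^2 + 10.94*s + 8.484)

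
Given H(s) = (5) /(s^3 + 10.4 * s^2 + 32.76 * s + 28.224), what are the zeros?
Numerator is a nonzero constant (5) → Zeros: none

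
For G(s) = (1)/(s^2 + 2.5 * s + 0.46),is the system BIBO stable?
Denominator: s^2 + 2.5*s + 0.46 = (s + 0.2)(s + 2.3). Poles: -0.2, -2.3. All Re(p)<0: Yes (stable)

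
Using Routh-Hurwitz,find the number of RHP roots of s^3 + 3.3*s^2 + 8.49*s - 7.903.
Routh array:
s^3: [1, 8.49]; s^2: [3.3, -7.903]; s^1: [10.8848]; s^0: [-7.903]
First column: [1, 3.3, 10.8848, -7.903]. Sign changes = RHP roots = 1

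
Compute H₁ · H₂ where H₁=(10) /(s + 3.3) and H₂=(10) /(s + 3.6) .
Series: H = H₁ · H₂ = (n₁·n₂)/(d₁·d₂).
Num: n₁·n₂ = 100. Den: d₁·d₂ = s^2 + 6.9*s + 11.88.
H(s) = (100)/(s^2 + 6.9*s + 11.88)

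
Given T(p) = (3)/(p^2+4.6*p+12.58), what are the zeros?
Numerator is a nonzero constant (3) → Zeros: none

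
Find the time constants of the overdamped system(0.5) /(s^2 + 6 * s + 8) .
Overdamped: real poles at -2, -4. τ = -1/pole → τ₁ = 0.5, τ₂ = 0.25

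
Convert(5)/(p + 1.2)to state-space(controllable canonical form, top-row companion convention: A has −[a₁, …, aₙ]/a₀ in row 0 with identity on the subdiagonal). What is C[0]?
Reachable canonical form: C = numerator coefficients (right-aligned, zero-padded to length n).
num = 5, C = [[5]].
C[0] = 5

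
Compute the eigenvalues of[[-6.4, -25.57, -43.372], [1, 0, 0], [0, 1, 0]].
Eigenvalues solve det(λI - A) = 0.
Characteristic polynomial: λ^3 + 6.4*λ^2 + 25.57*λ + 43.372 = 0.
Factor: (λ + 2.8)(λ^2 + 3.6*λ + 15.49) = 0.
Roots: -1.8 + 3.5j, -1.8 - 3.5j, -2.8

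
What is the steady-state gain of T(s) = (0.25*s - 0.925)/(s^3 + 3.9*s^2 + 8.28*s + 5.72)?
DC gain = T(0) = num(0)/den(0) = -0.925/5.72 = -0.1617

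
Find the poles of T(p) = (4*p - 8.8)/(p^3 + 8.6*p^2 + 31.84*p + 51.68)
Set denominator = 0: p^3 + 8.6*p^2 + 31.84*p + 51.68 = (p + 3.8)(p^2 + 4.8*p + 13.6) = 0 → Poles: -2.4 + 2.8j, -2.4 - 2.8j, -3.8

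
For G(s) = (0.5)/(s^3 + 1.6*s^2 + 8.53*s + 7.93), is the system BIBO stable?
Denominator: s^3 + 1.6*s^2 + 8.53*s + 7.93 = (s + 1)(s^2 + 0.6*s + 7.93). Poles: -0.3 + 2.8j, -0.3 - 2.8j, -1. All Re(p)<0: Yes (stable)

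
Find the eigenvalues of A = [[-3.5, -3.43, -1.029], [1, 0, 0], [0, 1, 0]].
Eigenvalues solve det(λI - A) = 0.
Characteristic polynomial: λ^3 + 3.5*λ^2 + 3.43*λ + 1.029 = 0.
Factor: (λ + 2.1)(λ + 0.7)(λ + 0.7) = 0.
Roots: -0.7, -0.7, -2.1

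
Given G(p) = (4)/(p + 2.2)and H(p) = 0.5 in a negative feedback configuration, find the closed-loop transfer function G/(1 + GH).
Closed-loop T = G/(1+GH).
Numerator: G_num * H_den = 4.
Denominator: G_den * H_den + G_num * H_num = (p + 2.2) + (2) = p + 4.2.
T(p) = (4)/(p + 4.2)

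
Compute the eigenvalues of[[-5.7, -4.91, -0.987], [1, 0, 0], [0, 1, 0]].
Eigenvalues solve det(λI - A) = 0.
Characteristic polynomial: λ^3 + 5.7*λ^2 + 4.91*λ + 0.987 = 0.
Factor: (λ + 0.3)(λ + 4.7)(λ + 0.7) = 0.
Roots: -0.3, -0.7, -4.7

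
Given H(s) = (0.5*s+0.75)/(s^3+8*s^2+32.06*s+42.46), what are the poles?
Set denominator = 0: s^3 + 8*s^2 + 32.06*s + 42.46 = (s + 2.2)(s^2 + 5.8*s + 19.3) = 0 → Poles: -2.2, -2.9 + 3.3j, -2.9 - 3.3j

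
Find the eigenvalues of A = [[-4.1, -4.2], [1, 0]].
Eigenvalues solve det(λI - A) = 0.
Characteristic polynomial: λ^2 + 4.1*λ + 4.2 = 0.
Factor: (λ + 2.1)(λ + 2) = 0.
Roots: -2, -2.1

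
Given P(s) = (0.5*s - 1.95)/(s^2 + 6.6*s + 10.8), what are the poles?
Set denominator = 0: s^2 + 6.6*s + 10.8 = (s + 3)(s + 3.6) = 0 → Poles: -3, -3.6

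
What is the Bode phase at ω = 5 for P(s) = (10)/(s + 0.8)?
Substitute s = j*5: P(j5) = 0.312012 - 1.95008j.
∠P(j5) = atan2(Im, Re) = atan2(-1.95008, 0.312012) = -80.91°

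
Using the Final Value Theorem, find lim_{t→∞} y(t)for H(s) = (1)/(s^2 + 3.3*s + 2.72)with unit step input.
FVT: lim_{t→∞} y(t) = lim_{s→0} s*Y(s) where Y(s) = H(s)/s.
= lim_{s→0} H(s) = H(0) = num(0)/den(0) = 1/2.72 = 0.3676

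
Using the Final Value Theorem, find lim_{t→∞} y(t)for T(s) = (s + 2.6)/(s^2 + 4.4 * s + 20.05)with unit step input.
FVT: lim_{t→∞} y(t) = lim_{s→0} s*Y(s) where Y(s) = T(s)/s.
= lim_{s→0} T(s) = T(0) = num(0)/den(0) = 2.6/20.05 = 0.1297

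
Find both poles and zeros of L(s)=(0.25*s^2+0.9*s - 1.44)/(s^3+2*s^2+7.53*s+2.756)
Set denominator = 0: s^3 + 2*s^2 + 7.53*s + 2.756 = (s + 0.4)(s^2 + 1.6*s + 6.89) = 0 → Poles: -0.4, -0.8 + 2.5j, -0.8 - 2.5j
Set numerator = 0: 0.25*s^2 + 0.9*s - 1.44 = 0.25*(s - 1.2)(s + 4.8) = 0 → Zeros: -4.8, 1.2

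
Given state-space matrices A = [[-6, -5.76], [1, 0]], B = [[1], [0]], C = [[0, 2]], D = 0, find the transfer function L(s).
L(s) = C(sI - A)⁻¹B + D.
Characteristic polynomial det(sI - A) = s^2 + 6*s + 5.76.
Numerator from C·adj(sI-A)·B + D·det(sI-A) = 2.
L(s) = (2)/(s^2 + 6*s + 5.76)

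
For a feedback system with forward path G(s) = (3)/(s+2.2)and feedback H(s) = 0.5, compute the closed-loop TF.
Closed-loop T = G/(1+GH).
Numerator: G_num * H_den = 3.
Denominator: G_den * H_den + G_num * H_num = (s + 2.2) + (1.5) = s + 3.7.
T(s) = (3)/(s + 3.7)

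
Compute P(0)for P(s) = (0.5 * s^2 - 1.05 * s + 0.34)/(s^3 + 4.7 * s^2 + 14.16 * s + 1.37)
DC gain = P(0) = num(0)/den(0) = 0.34/1.37 = 0.2482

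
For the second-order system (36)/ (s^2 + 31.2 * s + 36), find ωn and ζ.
Standard form: ωn²/(s²+2ζωn·s+ωn²).
const=36=ωn² → ωn=6, s coeff=31.2=2ζωn → ζ=2.6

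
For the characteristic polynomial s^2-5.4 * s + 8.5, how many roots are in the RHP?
Poles: 2.7 + 1.1j, 2.7 - 1.1j. RHP poles (Re>0): 2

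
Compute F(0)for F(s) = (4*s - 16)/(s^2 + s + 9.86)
DC gain = F(0) = num(0)/den(0) = -16/9.86 = -1.623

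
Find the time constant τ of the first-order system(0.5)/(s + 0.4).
First-order system: τ = -1/pole. Pole = -0.4. τ = -1/(-0.4) = 2.5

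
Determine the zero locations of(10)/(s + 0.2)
Numerator is a nonzero constant (10) → Zeros: none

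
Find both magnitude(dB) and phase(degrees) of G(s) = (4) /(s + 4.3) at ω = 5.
Substitute s = j*5: G(j5) = 0.395493 - 0.459876j.
|G| = 20*log₁₀(sqrt(Re²+Im²)) = -4.34 dB.
∠G = atan2(Im, Re) = -49.30°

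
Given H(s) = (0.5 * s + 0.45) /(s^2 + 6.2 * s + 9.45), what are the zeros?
Set numerator = 0: 0.5*s + 0.45 = 0 → Zeros: -0.9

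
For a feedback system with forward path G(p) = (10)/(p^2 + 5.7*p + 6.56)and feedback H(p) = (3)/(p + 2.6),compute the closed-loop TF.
Closed-loop T = G/(1+GH).
Numerator: G_num * H_den = 10*p + 26.
Denominator: G_den * H_den + G_num * H_num = (p^3 + 8.3*p^2 + 21.38*p + 17.056) + (30) = p^3 + 8.3*p^2 + 21.38*p + 47.056.
T(p) = (10*p + 26)/(p^3 + 8.3*p^2 + 21.38*p + 47.056)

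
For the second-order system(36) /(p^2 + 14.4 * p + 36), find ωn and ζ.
Standard form: ωn²/(p²+2ζωn·p+ωn²).
const=36=ωn² → ωn=6, p coeff=14.4=2ζωn → ζ=1.2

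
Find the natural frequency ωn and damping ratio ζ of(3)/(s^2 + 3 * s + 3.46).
Underdamped: complex pole -1.5 + 1.1j. ωn = |pole| = 1.86, ζ = -Re(pole)/ωn = 0.8064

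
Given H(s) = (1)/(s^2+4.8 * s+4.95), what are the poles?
Set denominator = 0: s^2 + 4.8*s + 4.95 = (s + 3.3)(s + 1.5) = 0 → Poles: -1.5, -3.3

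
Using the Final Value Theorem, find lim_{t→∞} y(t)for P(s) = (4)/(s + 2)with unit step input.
FVT: lim_{t→∞} y(t) = lim_{s→0} s*Y(s) where Y(s) = P(s)/s.
= lim_{s→0} P(s) = P(0) = num(0)/den(0) = 4/2 = 2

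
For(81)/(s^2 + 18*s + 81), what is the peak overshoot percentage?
Standard form: ωn²/(s²+2ζωn·s+ωn²) → ωn = 9, ζ = 1.
ζ ≥ 1, so the response is non-oscillatory: peak overshoot = 0%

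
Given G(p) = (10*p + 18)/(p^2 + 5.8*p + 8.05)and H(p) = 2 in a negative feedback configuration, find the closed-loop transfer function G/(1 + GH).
Closed-loop T = G/(1+GH).
Numerator: G_num * H_den = 10*p + 18.
Denominator: G_den * H_den + G_num * H_num = (p^2 + 5.8*p + 8.05) + (20*p + 36) = p^2 + 25.8*p + 44.05.
T(p) = (10*p + 18)/(p^2 + 25.8*p + 44.05)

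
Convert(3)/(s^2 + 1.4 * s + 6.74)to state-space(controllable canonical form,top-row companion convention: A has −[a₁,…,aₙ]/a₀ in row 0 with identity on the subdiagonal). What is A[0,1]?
Reachable canonical form for den = s^2 + 1.4*s + 6.74: top row of A = -[a₁,a₂,...,aₙ]/a₀, ones on the subdiagonal, zeros elsewhere.
A = [[-1.4, -6.74], [1, 0]].
A[0,1] = -6.74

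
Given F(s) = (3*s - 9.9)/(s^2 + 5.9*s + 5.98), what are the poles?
Set denominator = 0: s^2 + 5.9*s + 5.98 = (s + 4.6)(s + 1.3) = 0 → Poles: -1.3, -4.6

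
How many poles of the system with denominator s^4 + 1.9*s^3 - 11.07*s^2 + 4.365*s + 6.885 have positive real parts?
s^4 + 1.9*s^3 - 11.07*s^2 + 4.365*s + 6.885 = (s - 1.5)(s - 1.7)(s + 4.5)(s + 0.6). Poles: -0.6, -4.5, 1.5, 1.7. RHP poles (Re>0): 2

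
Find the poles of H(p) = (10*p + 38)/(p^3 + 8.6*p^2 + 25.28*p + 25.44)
Set denominator = 0: p^3 + 8.6*p^2 + 25.28*p + 25.44 = (p + 3)(p^2 + 5.6*p + 8.48) = 0 → Poles: -2.8 + 0.8j, -2.8 - 0.8j, -3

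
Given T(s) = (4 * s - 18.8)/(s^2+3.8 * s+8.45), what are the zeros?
Set numerator = 0: 4*s - 18.8 = 0 → Zeros: 4.7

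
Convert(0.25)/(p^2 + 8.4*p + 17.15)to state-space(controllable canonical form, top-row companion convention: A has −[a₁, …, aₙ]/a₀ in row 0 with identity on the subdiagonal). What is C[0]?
Reachable canonical form: C = numerator coefficients (right-aligned, zero-padded to length n).
num = 0.25, C = [[0, 0.25]].
C[0] = 0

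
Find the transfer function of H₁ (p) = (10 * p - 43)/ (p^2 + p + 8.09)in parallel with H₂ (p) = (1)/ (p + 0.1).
Parallel: H = H₁ + H₂ = (n₁·d₂ + n₂·d₁)/(d₁·d₂).
n₁·d₂ = 10*p^2 - 42*p - 4.3. n₂·d₁ = p^2 + p + 8.09. Sum = 11*p^2 - 41*p + 3.79. d₁·d₂ = p^3 + 1.1*p^2 + 8.19*p + 0.809.
H(p) = (11*p^2 - 41*p + 3.79)/(p^3 + 1.1*p^2 + 8.19*p + 0.809)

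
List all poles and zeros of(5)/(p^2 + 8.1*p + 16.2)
Set denominator = 0: p^2 + 8.1*p + 16.2 = (p + 3.6)(p + 4.5) = 0 → Poles: -3.6, -4.5
Numerator is a nonzero constant (5) → Zeros: none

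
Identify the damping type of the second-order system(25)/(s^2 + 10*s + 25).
Standard form: ωn²/(s²+2ζωn·s+ωn²) gives ωn=5, ζ=1.
Critically damped (ζ = 1)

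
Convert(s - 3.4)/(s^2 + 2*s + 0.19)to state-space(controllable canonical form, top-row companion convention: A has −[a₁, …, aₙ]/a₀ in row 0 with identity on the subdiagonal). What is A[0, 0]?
Reachable canonical form for den = s^2 + 2*s + 0.19: top row of A = -[a₁,a₂,...,aₙ]/a₀, ones on the subdiagonal, zeros elsewhere.
A = [[-2, -0.19], [1, 0]].
A[0,0] = -2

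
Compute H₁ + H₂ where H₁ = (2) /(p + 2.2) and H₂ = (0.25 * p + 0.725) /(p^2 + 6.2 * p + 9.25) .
Parallel: H = H₁ + H₂ = (n₁·d₂ + n₂·d₁)/(d₁·d₂).
n₁·d₂ = 2*p^2 + 12.4*p + 18.5. n₂·d₁ = 0.25*p^2 + 1.275*p + 1.595. Sum = 2.25*p^2 + 13.675*p + 20.095. d₁·d₂ = p^3 + 8.4*p^2 + 22.89*p + 20.35.
H(p) = (2.25*p^2 + 13.675*p + 20.095)/(p^3 + 8.4*p^2 + 22.89*p + 20.35)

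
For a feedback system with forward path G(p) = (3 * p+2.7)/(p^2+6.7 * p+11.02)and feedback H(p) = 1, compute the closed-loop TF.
Closed-loop T = G/(1+GH).
Numerator: G_num * H_den = 3*p + 2.7.
Denominator: G_den * H_den + G_num * H_num = (p^2 + 6.7*p + 11.02) + (3*p + 2.7) = p^2 + 9.7*p + 13.72.
T(p) = (3*p + 2.7)/(p^2 + 9.7*p + 13.72)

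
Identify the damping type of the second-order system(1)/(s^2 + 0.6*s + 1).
Standard form: ωn²/(s²+2ζωn·s+ωn²) gives ωn=1, ζ=0.3.
Underdamped (ζ = 0.3 < 1)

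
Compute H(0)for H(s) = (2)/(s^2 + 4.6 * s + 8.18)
DC gain = H(0) = num(0)/den(0) = 2/8.18 = 0.2445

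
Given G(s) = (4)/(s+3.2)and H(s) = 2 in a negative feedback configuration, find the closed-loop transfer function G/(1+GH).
Closed-loop T = G/(1+GH).
Numerator: G_num * H_den = 4.
Denominator: G_den * H_den + G_num * H_num = (s + 3.2) + (8) = s + 11.2.
T(s) = (4)/(s + 11.2)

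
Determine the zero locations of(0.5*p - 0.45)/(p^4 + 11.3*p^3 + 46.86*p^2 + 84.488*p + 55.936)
Set numerator = 0: 0.5*p - 0.45 = 0 → Zeros: 0.9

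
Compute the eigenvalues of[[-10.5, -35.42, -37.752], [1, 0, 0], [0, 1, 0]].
Eigenvalues solve det(λI - A) = 0.
Characteristic polynomial: λ^3 + 10.5*λ^2 + 35.42*λ + 37.752 = 0.
Factor: (λ + 2.2)(λ + 4.4)(λ + 3.9) = 0.
Roots: -2.2, -3.9, -4.4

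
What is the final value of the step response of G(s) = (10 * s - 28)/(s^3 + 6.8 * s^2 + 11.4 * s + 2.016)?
FVT: lim_{t→∞} y(t) = lim_{s→0} s*Y(s) where Y(s) = G(s)/s.
= lim_{s→0} G(s) = G(0) = num(0)/den(0) = -28/2.016 = -13.89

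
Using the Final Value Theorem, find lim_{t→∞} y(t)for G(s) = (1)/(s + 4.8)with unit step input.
FVT: lim_{t→∞} y(t) = lim_{s→0} s*Y(s) where Y(s) = G(s)/s.
= lim_{s→0} G(s) = G(0) = num(0)/den(0) = 1/4.8 = 0.2083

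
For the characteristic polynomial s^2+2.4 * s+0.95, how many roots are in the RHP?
s^2 + 2.4*s + 0.95 = (s + 1.9)(s + 0.5). Poles: -0.5, -1.9. RHP poles (Re>0): 0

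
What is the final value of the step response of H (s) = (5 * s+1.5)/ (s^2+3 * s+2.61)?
FVT: lim_{t→∞} y(t) = lim_{s→0} s*Y(s) where Y(s) = H(s)/s.
= lim_{s→0} H(s) = H(0) = num(0)/den(0) = 1.5/2.61 = 0.5747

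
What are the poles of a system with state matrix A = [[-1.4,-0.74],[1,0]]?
Eigenvalues solve det(λI - A) = 0.
Characteristic polynomial: λ^2 + 1.4*λ + 0.74 = 0.
Roots: -0.7 + 0.5j, -0.7 - 0.5j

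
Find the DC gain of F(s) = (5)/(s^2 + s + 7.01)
DC gain = F(0) = num(0)/den(0) = 5/7.01 = 0.7133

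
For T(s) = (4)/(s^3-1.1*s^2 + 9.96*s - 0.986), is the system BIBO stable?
Denominator: s^3 - 1.1*s^2 + 9.96*s - 0.986 = (s - 0.1)(s^2 - s + 9.86). Poles: 0.1, 0.5 + 3.1j, 0.5 - 3.1j. All Re(p)<0: No (unstable)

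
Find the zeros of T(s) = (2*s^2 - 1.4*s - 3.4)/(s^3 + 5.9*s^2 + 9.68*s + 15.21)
Set numerator = 0: 2*s^2 - 1.4*s - 3.4 = 2*(s - 1.7)(s + 1) = 0 → Zeros: -1, 1.7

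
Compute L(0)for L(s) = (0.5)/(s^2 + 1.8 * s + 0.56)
DC gain = L(0) = num(0)/den(0) = 0.5/0.56 = 0.8929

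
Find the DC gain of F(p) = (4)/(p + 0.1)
DC gain = F(0) = num(0)/den(0) = 4/0.1 = 40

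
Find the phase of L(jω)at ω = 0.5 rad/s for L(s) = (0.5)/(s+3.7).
Substitute s = j*0.5: L(j0.5) = 0.132712 - 0.017934j.
∠L(j0.5) = atan2(Im, Re) = atan2(-0.017934, 0.132712) = -7.70°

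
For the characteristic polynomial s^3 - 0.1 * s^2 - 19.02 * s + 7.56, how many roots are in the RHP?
s^3 - 0.1*s^2 - 19.02*s + 7.56 = (s - 0.4)(s - 4.2)(s + 4.5). Poles: -4.5, 0.4, 4.2. RHP poles (Re>0): 2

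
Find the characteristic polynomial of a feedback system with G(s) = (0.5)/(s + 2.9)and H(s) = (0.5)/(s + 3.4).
Characteristic poly = G_den * H_den + G_num * H_num = (s^2 + 6.3*s + 9.86) + (0.25) = s^2 + 6.3*s + 10.11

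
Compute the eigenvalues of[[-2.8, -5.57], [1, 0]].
Eigenvalues solve det(λI - A) = 0.
Characteristic polynomial: λ^2 + 2.8*λ + 5.57 = 0.
Roots: -1.4 + 1.9j, -1.4 - 1.9j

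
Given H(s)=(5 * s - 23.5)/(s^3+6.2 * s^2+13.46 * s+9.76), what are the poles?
Set denominator = 0: s^3 + 6.2*s^2 + 13.46*s + 9.76 = (s + 1.6)(s^2 + 4.6*s + 6.1) = 0 → Poles: -1.6, -2.3 + 0.9j, -2.3 - 0.9j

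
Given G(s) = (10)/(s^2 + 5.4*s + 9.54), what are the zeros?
Numerator is a nonzero constant (10) → Zeros: none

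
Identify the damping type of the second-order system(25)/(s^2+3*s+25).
Standard form: ωn²/(s²+2ζωn·s+ωn²) gives ωn=5, ζ=0.3.
Underdamped (ζ = 0.3 < 1)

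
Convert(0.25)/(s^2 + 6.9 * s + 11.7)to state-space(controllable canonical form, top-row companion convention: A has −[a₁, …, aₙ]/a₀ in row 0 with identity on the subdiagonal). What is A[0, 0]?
Reachable canonical form for den = s^2 + 6.9*s + 11.7: top row of A = -[a₁,a₂,...,aₙ]/a₀, ones on the subdiagonal, zeros elsewhere.
A = [[-6.9, -11.7], [1, 0]].
A[0,0] = -6.9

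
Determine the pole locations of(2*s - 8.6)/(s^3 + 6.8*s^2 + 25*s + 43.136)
Set denominator = 0: s^3 + 6.8*s^2 + 25*s + 43.136 = (s + 3.2)(s^2 + 3.6*s + 13.48) = 0 → Poles: -1.8 + 3.2j, -1.8 - 3.2j, -3.2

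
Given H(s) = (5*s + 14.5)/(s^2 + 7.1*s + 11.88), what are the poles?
Set denominator = 0: s^2 + 7.1*s + 11.88 = (s + 4.4)(s + 2.7) = 0 → Poles: -2.7, -4.4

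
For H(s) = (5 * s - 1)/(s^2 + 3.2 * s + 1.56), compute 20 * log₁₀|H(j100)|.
Substitute s = j*100: H(j100) = 0.00169877 - 0.0499534j.
|H(j100)| = sqrt(Re² + Im²) = 0.04998.
20*log₁₀(0.04998) = -26.02 dB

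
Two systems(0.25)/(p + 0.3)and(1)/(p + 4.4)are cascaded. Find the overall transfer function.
Series: H = H₁ · H₂ = (n₁·n₂)/(d₁·d₂).
Num: n₁·n₂ = 0.25. Den: d₁·d₂ = p^2 + 4.7*p + 1.32.
H(p) = (0.25)/(p^2 + 4.7*p + 1.32)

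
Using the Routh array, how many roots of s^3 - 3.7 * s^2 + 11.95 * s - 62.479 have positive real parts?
Routh array:
s^3: [1, 11.95]; s^2: [-3.7, -62.479]; s^1: [-4.93622]; s^0: [-62.479]
First column: [1, -3.7, -4.93622, -62.479]. Sign changes = RHP roots = 1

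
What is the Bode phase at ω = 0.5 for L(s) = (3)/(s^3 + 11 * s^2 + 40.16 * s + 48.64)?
Substitute s = j*0.5: L(j0.5) = 0.054978 - 0.0239068j.
∠L(j0.5) = atan2(Im, Re) = atan2(-0.0239068, 0.054978) = -23.50°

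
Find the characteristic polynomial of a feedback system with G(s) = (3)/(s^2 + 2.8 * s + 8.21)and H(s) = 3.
Characteristic poly = G_den * H_den + G_num * H_num = (s^2 + 2.8*s + 8.21) + (9) = s^2 + 2.8*s + 17.21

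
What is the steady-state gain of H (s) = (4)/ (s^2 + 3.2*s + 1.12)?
DC gain = H(0) = num(0)/den(0) = 4/1.12 = 3.571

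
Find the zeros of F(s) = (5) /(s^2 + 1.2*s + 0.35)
Numerator is a nonzero constant (5) → Zeros: none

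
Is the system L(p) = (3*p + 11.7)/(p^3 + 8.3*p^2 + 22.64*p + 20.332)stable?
Denominator: p^3 + 8.3*p^2 + 22.64*p + 20.332 = (p + 2.6)(p + 2.3)(p + 3.4). Poles: -2.3, -2.6, -3.4. All Re(p)<0: Yes (stable)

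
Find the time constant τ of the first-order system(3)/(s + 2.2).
First-order system: τ = -1/pole. Pole = -2.2. τ = -1/(-2.2) = 0.4545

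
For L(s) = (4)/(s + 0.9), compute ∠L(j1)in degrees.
Substitute s = j*1: L(j1) = 1.98895 - 2.20994j.
∠L(j1) = atan2(Im, Re) = atan2(-2.20994, 1.98895) = -48.01°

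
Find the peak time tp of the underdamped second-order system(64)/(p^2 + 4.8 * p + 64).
Standard form: ωn²/(p²+2ζωn·p+ωn²) → ωn = 8, ζ = 0.3.
ωd = ωn·√(1-ζ²) = 8·√(1-0.3²) = 7.632.
tp = π/ωd = π/7.632 = 0.4117 s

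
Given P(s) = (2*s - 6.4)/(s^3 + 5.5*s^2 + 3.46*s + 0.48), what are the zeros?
Set numerator = 0: 2*s - 6.4 = 0 → Zeros: 3.2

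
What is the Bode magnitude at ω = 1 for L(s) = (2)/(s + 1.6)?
Substitute s = j*1: L(j1) = 0.898876 - 0.561798j.
|L(j1)| = sqrt(Re² + Im²) = 1.06.
20*log₁₀(1.06) = 0.51 dB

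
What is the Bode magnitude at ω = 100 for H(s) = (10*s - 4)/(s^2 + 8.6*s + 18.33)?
Substitute s = j*100: H(j100) = 0.00896579 - 0.0994112j.
|H(j100)| = sqrt(Re² + Im²) = 0.09981.
20*log₁₀(0.09981) = -20.02 dB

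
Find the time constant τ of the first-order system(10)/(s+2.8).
First-order system: τ = -1/pole. Pole = -2.8. τ = -1/(-2.8) = 0.3571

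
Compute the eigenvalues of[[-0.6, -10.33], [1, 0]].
Eigenvalues solve det(λI - A) = 0.
Characteristic polynomial: λ^2 + 0.6*λ + 10.33 = 0.
Roots: -0.3 + 3.2j, -0.3 - 3.2j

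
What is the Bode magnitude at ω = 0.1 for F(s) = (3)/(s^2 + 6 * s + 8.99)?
Substitute s = j*0.1: F(j0.1) = 0.332591 - 0.0222221j.
|F(j0.1)| = sqrt(Re² + Im²) = 0.3333.
20*log₁₀(0.3333) = -9.54 dB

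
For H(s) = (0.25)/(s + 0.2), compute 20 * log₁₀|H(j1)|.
Substitute s = j*1: H(j1) = 0.0480769 - 0.240385j.
|H(j1)| = sqrt(Re² + Im²) = 0.2451.
20*log₁₀(0.2451) = -12.21 dB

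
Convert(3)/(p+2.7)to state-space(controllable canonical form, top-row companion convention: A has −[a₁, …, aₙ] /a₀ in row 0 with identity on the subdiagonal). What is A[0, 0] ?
Reachable canonical form for den = p + 2.7: top row of A = -[a₁,a₂,...,aₙ]/a₀, ones on the subdiagonal, zeros elsewhere.
A = [[-2.7]].
A[0,0] = -2.7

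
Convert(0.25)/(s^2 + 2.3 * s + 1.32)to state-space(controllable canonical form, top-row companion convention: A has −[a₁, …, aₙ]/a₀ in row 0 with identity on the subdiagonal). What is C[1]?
Reachable canonical form: C = numerator coefficients (right-aligned, zero-padded to length n).
num = 0.25, C = [[0, 0.25]].
C[1] = 0.25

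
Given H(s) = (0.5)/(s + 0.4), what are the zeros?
Numerator is a nonzero constant (0.5) → Zeros: none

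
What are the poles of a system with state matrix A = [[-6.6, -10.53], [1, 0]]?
Eigenvalues solve det(λI - A) = 0.
Characteristic polynomial: λ^2 + 6.6*λ + 10.53 = 0.
Factor: (λ + 2.7)(λ + 3.9) = 0.
Roots: -2.7, -3.9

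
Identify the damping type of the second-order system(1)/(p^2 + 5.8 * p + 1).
Standard form: ωn²/(p²+2ζωn·p+ωn²) gives ωn=1, ζ=2.9.
Overdamped (ζ = 2.9 > 1)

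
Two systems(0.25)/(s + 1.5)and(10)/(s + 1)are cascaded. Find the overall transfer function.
Series: H = H₁ · H₂ = (n₁·n₂)/(d₁·d₂).
Num: n₁·n₂ = 2.5. Den: d₁·d₂ = s^2 + 2.5*s + 1.5.
H(s) = (2.5)/(s^2 + 2.5*s + 1.5)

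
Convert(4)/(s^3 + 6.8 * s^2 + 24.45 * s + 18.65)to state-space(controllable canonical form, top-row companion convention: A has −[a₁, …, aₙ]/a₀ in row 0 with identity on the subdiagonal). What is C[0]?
Reachable canonical form: C = numerator coefficients (right-aligned, zero-padded to length n).
num = 4, C = [[0, 0, 4]].
C[0] = 0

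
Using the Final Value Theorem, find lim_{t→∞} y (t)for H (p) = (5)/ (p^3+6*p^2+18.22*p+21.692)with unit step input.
FVT: lim_{t→∞} y(t) = lim_{p→0} p*Y(p) where Y(p) = H(p)/p.
= lim_{p→0} H(p) = H(0) = num(0)/den(0) = 5/21.692 = 0.2305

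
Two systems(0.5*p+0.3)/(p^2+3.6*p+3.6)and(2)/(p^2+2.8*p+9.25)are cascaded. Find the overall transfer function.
Series: H = H₁ · H₂ = (n₁·n₂)/(d₁·d₂).
Num: n₁·n₂ = p + 0.6. Den: d₁·d₂ = p^4 + 6.4*p^3 + 22.93*p^2 + 43.38*p + 33.3.
H(p) = (p + 0.6)/(p^4 + 6.4*p^3 + 22.93*p^2 + 43.38*p + 33.3)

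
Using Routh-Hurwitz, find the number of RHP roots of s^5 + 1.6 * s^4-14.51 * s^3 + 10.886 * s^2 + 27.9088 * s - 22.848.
Routh array:
s^5: [1, -14.51, 27.9088]; s^4: [1.6, 10.886, -22.848]; s^3: [-21.31375, 42.1888]; s^2: [14.0531, -22.848]; s^1: [7.53611]; s^0: [-22.848]
First column: [1, 1.6, -21.31375, 14.0531, 7.53611, -22.848]. Sign changes = RHP roots = 3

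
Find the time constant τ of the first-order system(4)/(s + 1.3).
First-order system: τ = -1/pole. Pole = -1.3. τ = -1/(-1.3) = 0.7692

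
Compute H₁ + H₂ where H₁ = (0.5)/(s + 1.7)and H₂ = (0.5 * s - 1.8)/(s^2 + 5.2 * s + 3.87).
Parallel: H = H₁ + H₂ = (n₁·d₂ + n₂·d₁)/(d₁·d₂).
n₁·d₂ = 0.5*s^2 + 2.6*s + 1.935. n₂·d₁ = 0.5*s^2 - 0.95*s - 3.06. Sum = s^2 + 1.65*s - 1.125. d₁·d₂ = s^3 + 6.9*s^2 + 12.71*s + 6.579.
H(s) = (s^2 + 1.65*s - 1.125)/(s^3 + 6.9*s^2 + 12.71*s + 6.579)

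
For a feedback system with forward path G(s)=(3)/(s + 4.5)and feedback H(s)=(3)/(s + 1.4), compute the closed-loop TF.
Closed-loop T = G/(1+GH).
Numerator: G_num * H_den = 3*s + 4.2.
Denominator: G_den * H_den + G_num * H_num = (s^2 + 5.9*s + 6.3) + (9) = s^2 + 5.9*s + 15.3.
T(s) = (3*s + 4.2)/(s^2 + 5.9*s + 15.3)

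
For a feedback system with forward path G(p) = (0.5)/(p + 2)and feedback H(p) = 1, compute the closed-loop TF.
Closed-loop T = G/(1+GH).
Numerator: G_num * H_den = 0.5.
Denominator: G_den * H_den + G_num * H_num = (p + 2) + (0.5) = p + 2.5.
T(p) = (0.5)/(p + 2.5)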